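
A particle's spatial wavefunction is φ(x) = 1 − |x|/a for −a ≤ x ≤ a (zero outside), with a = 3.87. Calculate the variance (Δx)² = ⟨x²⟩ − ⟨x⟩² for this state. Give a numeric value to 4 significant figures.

Compute ⟨x⟩ and ⟨x²⟩ separately, then (Δx)² = ⟨x²⟩ − ⟨x⟩².
φ is even, so ∫ over [−a, a] = 2∫₀ᵃ with φ = 1 − x/a there: ∫₀ᵃ (1 − x/a)² dx = a/3, ∫₀ᵃ x²(1 − x/a)² dx = a³/30, ∫₀ᵃ x⁴(1 − x/a)² dx = a⁵/105.
Normalization: ∫|φ|² dx = 2.5800.
⟨x⟩ = 0.0000 and ⟨x²⟩ = 1.4977.
(Δx)² = 1.4977 − (0.0000)² = 1.4977.

1.498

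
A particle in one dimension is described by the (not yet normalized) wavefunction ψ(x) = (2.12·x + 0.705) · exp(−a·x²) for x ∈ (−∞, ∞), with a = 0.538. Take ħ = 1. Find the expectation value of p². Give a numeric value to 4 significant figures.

1.407

p² ψ = −ħ² d²ψ/dx²; ⟨p²⟩ = −ħ² ∫ ψ*·ψ'' dx / ∫|ψ|² dx.
Expand each integrand as polynomial × e^(−2ax²) and use ∫x^(2j)·e^(−2ax²) dx = (2j−1)!!/(4a)^j · √(π/(2a)), odd powers → 0; here √(π/(2a)) = 1.7087. Differentiate with the product rule, d/dx e^(−ax²) = −2ax·e^(−ax²).
State is unnormalized: ∫|ψ|² dx = 4.4179, and ∫ψ*·(−ħ² ψ'') dx = 6.2166, so ⟨p²⟩ = 6.2166 / 4.4179.
⟨p²⟩ = 1.4072.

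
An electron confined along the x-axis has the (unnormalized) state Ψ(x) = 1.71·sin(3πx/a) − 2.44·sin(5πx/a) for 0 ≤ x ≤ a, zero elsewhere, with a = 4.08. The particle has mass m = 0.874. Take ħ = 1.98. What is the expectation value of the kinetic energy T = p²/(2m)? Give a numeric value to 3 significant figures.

26.2

T = −(ħ²/2m) d²/dx², so ⟨T⟩ = −(ħ²/2m) ∫ Ψ*·Ψ'' dx / ∫|Ψ|² dx; with m = 0.874.
d²/dx² sin(jπx/a) = −(jπ/a)²·sin(jπx/a); on 0 ≤ x ≤ a, ∫sin²(jπx/a) dx = a/2 and ∫sin(jπx/a)·sin(lπx/a) dx = 0 for j ≠ l, so only diagonal terms survive in ∫|Ψ|² and ∫Ψ·Ψ″; ∫Ψ·Ψ′ dx = [Ψ²/2] between the walls = 0.
State is unnormalized: ∫|Ψ|² dx = 18.111, and ∫Ψ*·(−ħ²/2m · Ψ'') dx = 475.14, so ⟨T⟩ = 475.14 / 18.111.
⟨T⟩ = 26.236.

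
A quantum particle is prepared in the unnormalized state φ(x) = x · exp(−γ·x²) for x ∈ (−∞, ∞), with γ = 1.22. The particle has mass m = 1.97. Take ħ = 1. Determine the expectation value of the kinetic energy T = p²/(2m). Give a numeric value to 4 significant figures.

T = −(ħ²/2m) d²/dx², so ⟨T⟩ = −(ħ²/2m) ∫ φ*·φ'' dx / ∫|φ|² dx; with m = 1.97.
Expand each integrand as polynomial × e^(−2γx²) and use ∫x^(2j)·e^(−2γx²) dx = (2j−1)!!/(4γ)^j · √(π/(2γ)), odd powers → 0; here √(π/(2γ)) = 1.1347. Differentiate with the product rule, d/dx e^(−γx²) = −2γx·e^(−γx²).
State is unnormalized: ∫|φ|² dx = 0.23252, and ∫φ*·(−ħ²/2m · φ'') dx = 0.21600, so ⟨T⟩ = 0.21600 / 0.23252.
⟨T⟩ = 0.92893.

0.9289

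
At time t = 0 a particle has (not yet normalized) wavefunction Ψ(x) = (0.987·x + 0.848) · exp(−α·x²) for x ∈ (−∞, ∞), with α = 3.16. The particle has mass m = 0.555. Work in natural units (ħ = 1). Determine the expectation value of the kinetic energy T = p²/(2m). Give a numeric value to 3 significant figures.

T = −(ħ²/2m) d²/dx², so ⟨T⟩ = −(ħ²/2m) ∫ Ψ*·Ψ'' dx / ∫|Ψ|² dx; with m = 0.555.
Expand each integrand as polynomial × e^(−2αx²) and use ∫x^(2j)·e^(−2αx²) dx = (2j−1)!!/(4α)^j · √(π/(2α)), odd powers → 0; here √(π/(2α)) = 0.70504. Differentiate with the product rule, d/dx e^(−αx²) = −2αx·e^(−αx²).
State is unnormalized: ∫|Ψ|² dx = 0.56134, and ∫Ψ*·(−ħ²/2m · Ψ'') dx = 1.9074, so ⟨T⟩ = 1.9074 / 0.56134.
⟨T⟩ = 3.3980.

3.40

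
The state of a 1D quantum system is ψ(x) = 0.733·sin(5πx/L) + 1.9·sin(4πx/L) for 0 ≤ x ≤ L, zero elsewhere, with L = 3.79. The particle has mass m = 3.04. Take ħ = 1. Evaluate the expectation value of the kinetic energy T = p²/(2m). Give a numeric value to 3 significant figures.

T = −(ħ²/2m) d²/dx², so ⟨T⟩ = −(ħ²/2m) ∫ ψ*·ψ'' dx / ∫|ψ|² dx; with m = 3.04.
d²/dx² sin(jπx/L) = −(jπ/L)²·sin(jπx/L); on 0 ≤ x ≤ L, ∫sin²(jπx/L) dx = L/2 and ∫sin(jπx/L)·sin(lπx/L) dx = 0 for j ≠ l, so only diagonal terms survive in ∫|ψ|² and ∫ψ·ψ″; ∫ψ·ψ′ dx = [ψ²/2] between the walls = 0.
State is unnormalized: ∫|ψ|² dx = 7.8591, and ∫ψ*·(−ħ²/2m · ψ'') dx = 15.246, so ⟨T⟩ = 15.246 / 7.8591.
⟨T⟩ = 1.9399.

1.94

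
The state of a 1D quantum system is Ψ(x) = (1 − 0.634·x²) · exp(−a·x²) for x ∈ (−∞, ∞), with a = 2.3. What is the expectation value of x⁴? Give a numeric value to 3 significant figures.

0.0193

⟨x⁴⟩ = ∫ x⁴·|Ψ|² dx / ∫|Ψ|² dx (integrals over the domain).
Expand each integrand as polynomial × e^(−2ax²) and use ∫x^(2j)·e^(−2ax²) dx = (2j−1)!!/(4a)^j · √(π/(2a)), odd powers → 0; here √(π/(2a)) = 0.82641.
State is unnormalized: ∫|Ψ|² dx = 0.72428, and ∫Ψ*·x⁴·Ψ dx = 0.013975, so ⟨x⁴⟩ = 0.013975 / 0.72428.
⟨x⁴⟩ = 0.019294.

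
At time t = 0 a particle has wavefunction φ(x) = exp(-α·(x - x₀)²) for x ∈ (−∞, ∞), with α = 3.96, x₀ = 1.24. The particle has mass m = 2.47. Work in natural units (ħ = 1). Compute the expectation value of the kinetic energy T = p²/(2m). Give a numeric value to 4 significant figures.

T = −(ħ²/2m) d²/dx², so ⟨T⟩ = −(ħ²/2m) ∫ φ*·φ'' dx / ∫|φ|² dx; with m = 2.47.
Gaussian moments (u = x − x₀): ∫u^(2j)·e^(−2αu²) du = (2j−1)!!/(4α)^j · √(π/(2α)), odd powers integrate to 0; here √(π/(2α)) = 0.62981. Derivatives: d/dx e^(−αu²) = −2αu·e^(−αu²), d²/dx² e^(−αu²) = (4α²u² − 2α)·e^(−αu²).
State is unnormalized: ∫|φ|² dx = 0.62981, and ∫φ*·(−ħ²/2m · φ'') dx = 0.50487, so ⟨T⟩ = 0.50487 / 0.62981.
⟨T⟩ = 0.80162.

0.8016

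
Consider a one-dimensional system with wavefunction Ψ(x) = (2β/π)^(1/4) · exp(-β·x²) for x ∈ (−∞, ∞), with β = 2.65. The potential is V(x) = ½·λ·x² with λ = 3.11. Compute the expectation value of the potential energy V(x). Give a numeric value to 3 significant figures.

0.147

⟨V⟩ = ∫ V(x)·|Ψ|² dx.
Gaussian moments: ∫x^(2j)·e^(−2βx²) dx = (2j−1)!!/(4β)^j · √(π/(2β)), odd powers integrate to 0; here √(π/(2β)) = 0.76990.
⟨V⟩ = 0.14670.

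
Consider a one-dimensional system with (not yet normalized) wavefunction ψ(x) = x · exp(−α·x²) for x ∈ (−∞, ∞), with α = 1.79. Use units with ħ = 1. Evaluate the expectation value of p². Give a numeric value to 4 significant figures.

5.370

p² ψ = −ħ² d²ψ/dx²; ⟨p²⟩ = −ħ² ∫ ψ*·ψ'' dx / ∫|ψ|² dx.
Expand each integrand as polynomial × e^(−2αx²) and use ∫x^(2j)·e^(−2αx²) dx = (2j−1)!!/(4α)^j · √(π/(2α)), odd powers → 0; here √(π/(2α)) = 0.93677. Differentiate with the product rule, d/dx e^(−αx²) = −2αx·e^(−αx²).
State is unnormalized: ∫|ψ|² dx = 0.13083, and ∫ψ*·(−ħ² ψ'') dx = 0.70258, so ⟨p²⟩ = 0.70258 / 0.13083.
⟨p²⟩ = 5.3700.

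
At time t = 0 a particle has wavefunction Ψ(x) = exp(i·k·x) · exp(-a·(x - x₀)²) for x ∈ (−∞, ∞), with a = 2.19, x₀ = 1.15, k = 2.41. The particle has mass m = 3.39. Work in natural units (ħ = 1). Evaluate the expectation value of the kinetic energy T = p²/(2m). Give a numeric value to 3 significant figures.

T = −(ħ²/2m) d²/dx², so ⟨T⟩ = −(ħ²/2m) ∫ Ψ*·Ψ'' dx / ∫|Ψ|² dx; with m = 3.39.
Gaussian moments (u = x − x₀): ∫u^(2j)·e^(−2au²) du = (2j−1)!!/(4a)^j · √(π/(2a)), odd powers integrate to 0; here √(π/(2a)) = 0.84691. Derivatives: Ψ′ = (ik − 2au)·Ψ, Ψ″ = ((ik − 2au)² − 2a)·Ψ; the odd-in-u pieces drop out.
State is unnormalized: ∫|Ψ|² dx = 0.84691, and ∫Ψ*·(−ħ²/2m · Ψ'') dx = 0.99907, so ⟨T⟩ = 0.99907 / 0.84691.
⟨T⟩ = 1.1797.

1.18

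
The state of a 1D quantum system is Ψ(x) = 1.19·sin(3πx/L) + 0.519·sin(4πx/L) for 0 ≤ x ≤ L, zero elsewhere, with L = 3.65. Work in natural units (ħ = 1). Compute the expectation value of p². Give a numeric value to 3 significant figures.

7.50

p² Ψ = −ħ² d²Ψ/dx²; ⟨p²⟩ = −ħ² ∫ Ψ*·Ψ'' dx / ∫|Ψ|² dx.
d²/dx² sin(jπx/L) = −(jπ/L)²·sin(jπx/L); on 0 ≤ x ≤ L, ∫sin²(jπx/L) dx = L/2 and ∫sin(jπx/L)·sin(lπx/L) dx = 0 for j ≠ l, so only diagonal terms survive in ∫|Ψ|² and ∫Ψ·Ψ″; ∫Ψ·Ψ′ dx = [Ψ²/2] between the walls = 0.
State is unnormalized: ∫|Ψ|² dx = 3.0760, and ∫Ψ*·(−ħ² Ψ'') dx = 23.058, so ⟨p²⟩ = 23.058 / 3.0760.
⟨p²⟩ = 7.4962.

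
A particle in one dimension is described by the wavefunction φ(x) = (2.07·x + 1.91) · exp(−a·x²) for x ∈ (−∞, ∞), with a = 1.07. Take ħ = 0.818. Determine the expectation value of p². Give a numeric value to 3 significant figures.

p² φ = −ħ² d²φ/dx²; ⟨p²⟩ = −ħ² ∫ φ*·φ'' dx / ∫|φ|² dx.
Expand each integrand as polynomial × e^(−2ax²) and use ∫x^(2j)·e^(−2ax²) dx = (2j−1)!!/(4a)^j · √(π/(2a)), odd powers → 0; here √(π/(2a)) = 1.2116. Differentiate with the product rule, d/dx e^(−ax²) = −2ax·e^(−ax²).
State is unnormalized: ∫|φ|² dx = 5.6331, and ∫φ*·(−ħ² φ'') dx = 5.7701, so ⟨p²⟩ = 5.7701 / 5.6331.
⟨p²⟩ = 1.0243.

1.02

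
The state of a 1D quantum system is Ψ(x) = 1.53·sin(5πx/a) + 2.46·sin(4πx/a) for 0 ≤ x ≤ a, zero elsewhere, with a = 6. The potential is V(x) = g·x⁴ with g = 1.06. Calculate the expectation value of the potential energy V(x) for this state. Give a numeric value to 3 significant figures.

77.3

⟨V⟩ = ∫ V(x)·|Ψ|² dx / ∫|Ψ|² dx.
On 0 ≤ x ≤ a (j ≠ l): ∫sin²(jπx/a) dx = a/2, ∫sin(jπx/a)·sin(lπx/a) dx = 0; diagonal moments ∫x·sin²(jπx/a) dx = a²/4, ∫x²·sin²(jπx/a) dx = a³·(1/6 − 1/(4j²π²)); cross terms ∫x·sin(jπx/a)·sin(lπx/a) dx = 0 for j + l even and −4jla²/(π²(j² − l²)²) for j + l odd, ∫x²·sin(jπx/a)·sin(lπx/a) dx = (−1)^(j+l)·4jla³/(π²(j² − l²)²); higher powers the same way via product-to-sum and parts.
State is unnormalized: ∫|Ψ|² dx = 25.178, and ∫Ψ*·V(x)·Ψ dx = 1946.7, so ⟨V⟩ = 1946.7 / 25.178.
⟨V⟩ = 77.318.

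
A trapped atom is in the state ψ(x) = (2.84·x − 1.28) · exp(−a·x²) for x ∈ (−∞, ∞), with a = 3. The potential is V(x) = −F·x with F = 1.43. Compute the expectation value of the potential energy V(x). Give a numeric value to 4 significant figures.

0.3750

⟨V⟩ = ∫ V(x)·|ψ|² dx / ∫|ψ|² dx.
Expand each integrand as polynomial × e^(−2ax²) and use ∫x^(2j)·e^(−2ax²) dx = (2j−1)!!/(4a)^j · √(π/(2a)), odd powers → 0; here √(π/(2a)) = 0.72360.
State is unnormalized: ∫|ψ|² dx = 1.6719, and ∫ψ*·V(x)·ψ dx = 0.62692, so ⟨V⟩ = 0.62692 / 1.6719.
⟨V⟩ = 0.37497.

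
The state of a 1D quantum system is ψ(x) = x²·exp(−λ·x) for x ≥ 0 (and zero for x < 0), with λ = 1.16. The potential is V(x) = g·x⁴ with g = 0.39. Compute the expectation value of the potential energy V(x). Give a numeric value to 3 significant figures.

22.6

⟨V⟩ = ∫ V(x)·|ψ|² dx / ∫|ψ|² dx.
Every integrand reduces to terms xʲ·e^(−2λx) on [0, ∞); use ∫₀^∞ xʲ·e^(−2λx) dx = j!/(2λ)^(j+1).
State is unnormalized: ∫|ψ|² dx = 0.35708, and ∫ψ*·V(x)·ψ dx = 8.0759, so ⟨V⟩ = 8.0759 / 0.35708.
⟨V⟩ = 22.616.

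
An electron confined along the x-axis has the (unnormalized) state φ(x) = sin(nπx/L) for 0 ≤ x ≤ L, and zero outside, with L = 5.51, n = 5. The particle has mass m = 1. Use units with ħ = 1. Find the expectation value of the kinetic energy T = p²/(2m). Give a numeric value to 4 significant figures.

T = −(ħ²/2m) d²/dx², so ⟨T⟩ = −(ħ²/2m) ∫ φ*·φ'' dx / ∫|φ|² dx; with m = 1.
d/dx sin(nπx/L) = (nπ/L)·cos(nπx/L) and d²/dx² sin(nπx/L) = −(nπ/L)²·sin(nπx/L); on 0 ≤ x ≤ L, ∫sin²(nπx/L) dx = L/2 and ∫sin(nπx/L)·cos(nπx/L) dx = 0.
State is unnormalized: ∫|φ|² dx = 2.7550, and ∫φ*·(−ħ²/2m · φ'') dx = 11.195, so ⟨T⟩ = 11.195 / 2.7550.
⟨T⟩ = 4.0636.

4.064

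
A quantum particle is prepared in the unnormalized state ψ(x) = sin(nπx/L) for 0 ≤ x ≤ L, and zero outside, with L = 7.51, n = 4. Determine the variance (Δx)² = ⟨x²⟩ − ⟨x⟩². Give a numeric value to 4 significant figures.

Compute ⟨x⟩ and ⟨x²⟩ separately, then (Δx)² = ⟨x²⟩ − ⟨x⟩².
With sin²θ = (1 − cos2θ)/2 on 0 ≤ x ≤ L: ∫sin²(nπx/L) dx = L/2, ∫x·sin²(nπx/L) dx = L²/4, ∫x²·sin²(nπx/L) dx = L³·(1/6 − 1/(4n²π²)); higher powers xᵏ the same way, integrating xᵏ·cos(2nπx/L) by parts.
Normalization: ∫|ψ|² dx = 3.7550.
⟨x⟩ = 3.7550 and ⟨x²⟩ = 18.621.
(Δx)² = 18.621 − (3.7550)² = 4.5214.

4.521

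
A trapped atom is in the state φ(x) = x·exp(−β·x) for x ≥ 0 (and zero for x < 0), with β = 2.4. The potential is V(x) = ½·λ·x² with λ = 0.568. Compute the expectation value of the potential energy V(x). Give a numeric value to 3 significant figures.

0.148

⟨V⟩ = ∫ V(x)·|φ|² dx / ∫|φ|² dx.
Every integrand reduces to terms xʲ·e^(−2βx) on [0, ∞); use ∫₀^∞ xʲ·e^(−2βx) dx = j!/(2β)^(j+1).
State is unnormalized: ∫|φ|² dx = 0.018084, and ∫φ*·V(x)·φ dx = 0.0026750, so ⟨V⟩ = 0.0026750 / 0.018084.
⟨V⟩ = 0.14792.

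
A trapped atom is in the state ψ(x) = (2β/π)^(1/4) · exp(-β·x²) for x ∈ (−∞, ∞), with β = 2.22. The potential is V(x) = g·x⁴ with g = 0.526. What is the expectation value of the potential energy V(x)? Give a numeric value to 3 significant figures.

0.0200

⟨V⟩ = ∫ V(x)·|ψ|² dx.
Gaussian moments: ∫x^(2j)·e^(−2βx²) dx = (2j−1)!!/(4β)^j · √(π/(2β)), odd powers integrate to 0; here √(π/(2β)) = 0.84117.
⟨V⟩ = 0.020012.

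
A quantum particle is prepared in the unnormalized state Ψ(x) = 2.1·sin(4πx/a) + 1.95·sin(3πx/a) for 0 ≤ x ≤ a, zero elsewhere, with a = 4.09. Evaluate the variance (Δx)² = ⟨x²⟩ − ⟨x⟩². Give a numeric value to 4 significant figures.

0.6664

Compute ⟨x⟩ and ⟨x²⟩ separately, then (Δx)² = ⟨x²⟩ − ⟨x⟩².
On 0 ≤ x ≤ a (j ≠ l): ∫sin²(jπx/a) dx = a/2, ∫sin(jπx/a)·sin(lπx/a) dx = 0; diagonal moments ∫x·sin²(jπx/a) dx = a²/4, ∫x²·sin²(jπx/a) dx = a³·(1/6 − 1/(4j²π²)); cross terms ∫x·sin(jπx/a)·sin(lπx/a) dx = 0 for j + l even and −4jla²/(π²(j² − l²)²) for j + l odd, ∫x²·sin(jπx/a)·sin(lπx/a) dx = (−1)^(j+l)·4jla³/(π²(j² − l²)²); higher powers the same way via product-to-sum and parts.
Normalization: ∫|Ψ|² dx = 16.795.
⟨x⟩ = 1.2353 and ⟨x²⟩ = 2.1924.
(Δx)² = 2.1924 − (1.2353)² = 0.66641.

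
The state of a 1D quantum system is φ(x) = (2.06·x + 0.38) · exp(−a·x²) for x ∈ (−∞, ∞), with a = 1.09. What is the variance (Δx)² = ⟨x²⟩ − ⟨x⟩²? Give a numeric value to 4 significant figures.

Compute ⟨x⟩ and ⟨x²⟩ separately, then (Δx)² = ⟨x²⟩ − ⟨x⟩².
Expand each integrand as polynomial × e^(−2ax²) and use ∫x^(2j)·e^(−2ax²) dx = (2j−1)!!/(4a)^j · √(π/(2a)), odd powers → 0; here √(π/(2a)) = 1.2005.
Normalization: ∫|φ|² dx = 1.3418.
⟨x⟩ = 0.32127 and ⟨x²⟩ = 0.62881.
(Δx)² = 0.62881 − (0.32127)² = 0.52560.

0.5256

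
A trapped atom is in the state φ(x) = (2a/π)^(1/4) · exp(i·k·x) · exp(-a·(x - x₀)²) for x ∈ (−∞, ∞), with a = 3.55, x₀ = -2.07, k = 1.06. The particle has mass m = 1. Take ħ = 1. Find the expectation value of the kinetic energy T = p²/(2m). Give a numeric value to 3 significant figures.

2.34

T = −(ħ²/2m) d²/dx², so ⟨T⟩ = −(ħ²/2m) ∫ φ*·φ'' dx; with m = 1.
Gaussian moments (u = x − x₀): ∫u^(2j)·e^(−2au²) du = (2j−1)!!/(4a)^j · √(π/(2a)), odd powers integrate to 0; here √(π/(2a)) = 0.66519. Derivatives: φ′ = (ik − 2au)·φ, φ″ = ((ik − 2au)² − 2a)·φ; the odd-in-u pieces drop out.
⟨T⟩ = 2.3368.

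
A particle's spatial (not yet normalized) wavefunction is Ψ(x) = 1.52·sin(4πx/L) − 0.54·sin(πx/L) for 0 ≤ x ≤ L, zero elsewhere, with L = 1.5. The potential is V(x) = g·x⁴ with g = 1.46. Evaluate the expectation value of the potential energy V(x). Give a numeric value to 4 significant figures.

⟨V⟩ = ∫ V(x)·|Ψ|² dx / ∫|Ψ|² dx.
On 0 ≤ x ≤ L (j ≠ l): ∫sin²(jπx/L) dx = L/2, ∫sin(jπx/L)·sin(lπx/L) dx = 0; diagonal moments ∫x·sin²(jπx/L) dx = L²/4, ∫x²·sin²(jπx/L) dx = L³·(1/6 − 1/(4j²π²)); cross terms ∫x·sin(jπx/L)·sin(lπx/L) dx = 0 for j + l even and −4jlL²/(π²(j² − l²)²) for j + l odd, ∫x²·sin(jπx/L)·sin(lπx/L) dx = (−1)^(j+l)·4jlL³/(π²(j² − l²)²); higher powers the same way via product-to-sum and parts.
State is unnormalized: ∫|Ψ|² dx = 1.9515, and ∫Ψ*·V(x)·Ψ dx = 2.9038, so ⟨V⟩ = 2.9038 / 1.9515.
⟨V⟩ = 1.4880.

1.488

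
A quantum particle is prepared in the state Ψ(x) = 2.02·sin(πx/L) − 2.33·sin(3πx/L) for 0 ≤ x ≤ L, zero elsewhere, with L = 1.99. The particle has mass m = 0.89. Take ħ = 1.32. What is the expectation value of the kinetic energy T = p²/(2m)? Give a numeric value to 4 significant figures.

T = −(ħ²/2m) d²/dx², so ⟨T⟩ = −(ħ²/2m) ∫ Ψ*·Ψ'' dx / ∫|Ψ|² dx; with m = 0.89.
d²/dx² sin(jπx/L) = −(jπ/L)²·sin(jπx/L); on 0 ≤ x ≤ L, ∫sin²(jπx/L) dx = L/2 and ∫sin(jπx/L)·sin(lπx/L) dx = 0 for j ≠ l, so only diagonal terms survive in ∫|Ψ|² and ∫Ψ·Ψ″; ∫Ψ·Ψ′ dx = [Ψ²/2] between the walls = 0.
State is unnormalized: ∫|Ψ|² dx = 9.4618, and ∫Ψ*·(−ħ²/2m · Ψ'') dx = 128.51, so ⟨T⟩ = 128.51 / 9.4618.
⟨T⟩ = 13.582.

13.58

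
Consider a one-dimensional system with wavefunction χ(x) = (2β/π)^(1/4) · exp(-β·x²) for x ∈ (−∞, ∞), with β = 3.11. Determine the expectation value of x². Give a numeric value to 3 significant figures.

0.0804

⟨x²⟩ = ∫ x²·|χ|² dx (integrals over the domain).
Gaussian moments: ∫x^(2j)·e^(−2βx²) dx = (2j−1)!!/(4β)^j · √(π/(2β)), odd powers integrate to 0; here √(π/(2β)) = 0.71069.
⟨x²⟩ = 0.080386.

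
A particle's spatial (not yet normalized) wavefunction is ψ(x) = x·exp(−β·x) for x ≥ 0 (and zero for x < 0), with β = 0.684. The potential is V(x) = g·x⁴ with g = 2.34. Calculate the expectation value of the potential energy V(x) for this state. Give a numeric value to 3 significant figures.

241.

⟨V⟩ = ∫ V(x)·|ψ|² dx / ∫|ψ|² dx.
Every integrand reduces to terms xʲ·e^(−2βx) on [0, ∞); use ∫₀^∞ xʲ·e^(−2βx) dx = j!/(2β)^(j+1).
State is unnormalized: ∫|ψ|² dx = 0.78122, and ∫ψ*·V(x)·ψ dx = 187.91, so ⟨V⟩ = 187.91 / 0.78122.
⟨V⟩ = 240.53.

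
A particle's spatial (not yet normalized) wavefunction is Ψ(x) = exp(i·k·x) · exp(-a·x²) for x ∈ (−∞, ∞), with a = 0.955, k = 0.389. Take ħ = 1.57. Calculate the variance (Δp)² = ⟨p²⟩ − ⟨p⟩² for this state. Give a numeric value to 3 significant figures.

Compute ⟨p⟩ and ⟨p²⟩ separately; (Δp)² = ⟨p²⟩ − ⟨p⟩².
Gaussian moments: ∫x^(2j)·e^(−2ax²) dx = (2j−1)!!/(4a)^j · √(π/(2a)), odd powers integrate to 0; here √(π/(2a)) = 1.2825. Derivatives: Ψ′ = (ik − 2ax)·Ψ, Ψ″ = ((ik − 2ax)² − 2a)·Ψ; the odd-in-x pieces drop out.
Normalization: ∫|Ψ|² dx = 1.2825.
⟨p⟩ = 0.61073 and ⟨p²⟩ = 2.7270.
(Δp)² = 2.7270 − (0.61073)² = 2.3540.

2.35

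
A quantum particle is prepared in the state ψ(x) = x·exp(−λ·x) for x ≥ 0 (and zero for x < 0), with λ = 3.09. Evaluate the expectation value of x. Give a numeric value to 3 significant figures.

⟨x⟩ = ∫ x·|ψ|² dx / ∫|ψ|² dx (integrals over the domain).
Every integrand reduces to terms xʲ·e^(−2λx) on [0, ∞); use ∫₀^∞ xʲ·e^(−2λx) dx = j!/(2λ)^(j+1).
State is unnormalized: ∫|ψ|² dx = 0.0084735, and ∫ψ*·x·ψ dx = 0.0041134, so ⟨x⟩ = 0.0041134 / 0.0084735.
⟨x⟩ = 0.48544.

0.485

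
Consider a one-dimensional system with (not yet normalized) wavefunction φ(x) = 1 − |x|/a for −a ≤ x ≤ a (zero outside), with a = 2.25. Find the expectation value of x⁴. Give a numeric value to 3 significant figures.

⟨x⁴⟩ = ∫ x⁴·|φ|² dx / ∫|φ|² dx (integrals over the domain).
φ is even, so ∫ over [−a, a] = 2∫₀ᵃ with φ = 1 − x/a there: ∫₀ᵃ (1 − x/a)² dx = a/3, ∫₀ᵃ x²(1 − x/a)² dx = a³/30, ∫₀ᵃ x⁴(1 − x/a)² dx = a⁵/105.
State is unnormalized: ∫|φ|² dx = 1.5000, and ∫φ*·x⁴·φ dx = 1.0984, so ⟨x⁴⟩ = 1.0984 / 1.5000.
⟨x⁴⟩ = 0.73225.

0.732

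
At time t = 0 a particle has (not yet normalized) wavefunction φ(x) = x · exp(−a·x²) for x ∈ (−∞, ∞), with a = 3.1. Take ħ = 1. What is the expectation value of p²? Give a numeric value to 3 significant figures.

9.30

p² φ = −ħ² d²φ/dx²; ⟨p²⟩ = −ħ² ∫ φ*·φ'' dx / ∫|φ|² dx.
Expand each integrand as polynomial × e^(−2ax²) and use ∫x^(2j)·e^(−2ax²) dx = (2j−1)!!/(4a)^j · √(π/(2a)), odd powers → 0; here √(π/(2a)) = 0.71183. Differentiate with the product rule, d/dx e^(−ax²) = −2ax·e^(−ax²).
State is unnormalized: ∫|φ|² dx = 0.057406, and ∫φ*·(−ħ² φ'') dx = 0.53388, so ⟨p²⟩ = 0.53388 / 0.057406.
⟨p²⟩ = 9.3000.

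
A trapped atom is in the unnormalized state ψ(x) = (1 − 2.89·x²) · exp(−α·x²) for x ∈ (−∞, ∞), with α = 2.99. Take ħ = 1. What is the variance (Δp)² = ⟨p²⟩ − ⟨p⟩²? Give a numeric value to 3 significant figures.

Compute ⟨p⟩ and ⟨p²⟩ separately; (Δp)² = ⟨p²⟩ − ⟨p⟩².
Expand each integrand as polynomial × e^(−2αx²) and use ∫x^(2j)·e^(−2αx²) dx = (2j−1)!!/(4α)^j · √(π/(2α)), odd powers → 0; here √(π/(2α)) = 0.72481. Differentiate with the product rule, d/dx e^(−αx²) = −2αx·e^(−αx²).
Normalization: ∫|ψ|² dx = 0.50149.
⟨p⟩ = 0.0000 and ⟨p²⟩ = 8.1763.
(Δp)² = 8.1763 − (0.0000)² = 8.1763.

8.18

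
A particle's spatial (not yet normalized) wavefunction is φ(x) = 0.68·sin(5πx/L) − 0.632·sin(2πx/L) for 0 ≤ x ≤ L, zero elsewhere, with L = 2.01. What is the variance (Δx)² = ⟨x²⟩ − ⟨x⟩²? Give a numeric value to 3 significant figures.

Compute ⟨x⟩ and ⟨x²⟩ separately, then (Δx)² = ⟨x²⟩ − ⟨x⟩².
On 0 ≤ x ≤ L (j ≠ l): ∫sin²(jπx/L) dx = L/2, ∫sin(jπx/L)·sin(lπx/L) dx = 0; diagonal moments ∫x·sin²(jπx/L) dx = L²/4, ∫x²·sin²(jπx/L) dx = L³·(1/6 − 1/(4j²π²)); cross terms ∫x·sin(jπx/L)·sin(lπx/L) dx = 0 for j + l even and −4jlL²/(π²(j² − l²)²) for j + l odd, ∫x²·sin(jπx/L)·sin(lπx/L) dx = (−1)^(j+l)·4jlL³/(π²(j² − l²)²); higher powers the same way via product-to-sum and parts.
Normalization: ∫|φ|² dx = 0.86613.
⟨x⟩ = 1.0418 and ⟨x²⟩ = 1.3927.
(Δx)² = 1.3927 − (1.0418)² = 0.30721.

0.307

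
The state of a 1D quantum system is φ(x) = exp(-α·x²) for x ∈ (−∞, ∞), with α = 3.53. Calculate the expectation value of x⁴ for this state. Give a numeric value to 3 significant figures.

⟨x⁴⟩ = ∫ x⁴·|φ|² dx / ∫|φ|² dx (integrals over the domain).
Gaussian moments: ∫x^(2j)·e^(−2αx²) dx = (2j−1)!!/(4α)^j · √(π/(2α)), odd powers integrate to 0; here √(π/(2α)) = 0.66707.
State is unnormalized: ∫|φ|² dx = 0.66707, and ∫φ*·x⁴·φ dx = 0.010037, so ⟨x⁴⟩ = 0.010037 / 0.66707.
⟨x⁴⟩ = 0.015047.

0.0150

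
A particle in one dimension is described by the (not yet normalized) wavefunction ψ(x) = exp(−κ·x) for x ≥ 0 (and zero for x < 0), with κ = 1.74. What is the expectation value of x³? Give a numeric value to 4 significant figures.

0.1424

⟨x³⟩ = ∫ x³·|ψ|² dx / ∫|ψ|² dx (integrals over the domain).
Every integrand reduces to terms xʲ·e^(−2κx) on [0, ∞); use ∫₀^∞ xʲ·e^(−2κx) dx = j!/(2κ)^(j+1).
State is unnormalized: ∫|ψ|² dx = 0.28736, and ∫ψ*·x³·ψ dx = 0.040910, so ⟨x³⟩ = 0.040910 / 0.28736.
⟨x³⟩ = 0.14237.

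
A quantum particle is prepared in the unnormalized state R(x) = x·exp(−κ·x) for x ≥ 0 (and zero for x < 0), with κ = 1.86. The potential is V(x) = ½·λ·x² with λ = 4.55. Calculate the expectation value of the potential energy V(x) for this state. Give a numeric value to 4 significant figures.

⟨V⟩ = ∫ V(x)·|R|² dx / ∫|R|² dx.
Every integrand reduces to terms xʲ·e^(−2κx) on [0, ∞); use ∫₀^∞ xʲ·e^(−2κx) dx = j!/(2κ)^(j+1).
State is unnormalized: ∫|R|² dx = 0.038851, and ∫R*·V(x)·R dx = 0.076644, so ⟨V⟩ = 0.076644 / 0.038851.
⟨V⟩ = 1.9728.

1.973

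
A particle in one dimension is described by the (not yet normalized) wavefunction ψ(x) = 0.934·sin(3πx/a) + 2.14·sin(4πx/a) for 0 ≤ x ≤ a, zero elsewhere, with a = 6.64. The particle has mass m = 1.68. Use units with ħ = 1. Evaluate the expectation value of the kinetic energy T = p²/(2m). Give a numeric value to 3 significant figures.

0.991

T = −(ħ²/2m) d²/dx², so ⟨T⟩ = −(ħ²/2m) ∫ ψ*·ψ'' dx / ∫|ψ|² dx; with m = 1.68.
d²/dx² sin(jπx/a) = −(jπ/a)²·sin(jπx/a); on 0 ≤ x ≤ a, ∫sin²(jπx/a) dx = a/2 and ∫sin(jπx/a)·sin(lπx/a) dx = 0 for j ≠ l, so only diagonal terms survive in ∫|ψ|² and ∫ψ·ψ″; ∫ψ·ψ′ dx = [ψ²/2] between the walls = 0.
State is unnormalized: ∫|ψ|² dx = 18.100, and ∫ψ*·(−ħ²/2m · ψ'') dx = 17.944, so ⟨T⟩ = 17.944 / 18.100.
⟨T⟩ = 0.99135.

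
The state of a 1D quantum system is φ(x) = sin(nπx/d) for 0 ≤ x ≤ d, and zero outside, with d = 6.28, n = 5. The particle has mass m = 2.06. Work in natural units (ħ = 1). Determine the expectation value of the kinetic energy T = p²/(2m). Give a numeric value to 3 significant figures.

1.52

T = −(ħ²/2m) d²/dx², so ⟨T⟩ = −(ħ²/2m) ∫ φ*·φ'' dx / ∫|φ|² dx; with m = 2.06.
d/dx sin(nπx/d) = (nπ/d)·cos(nπx/d) and d²/dx² sin(nπx/d) = −(nπ/d)²·sin(nπx/d); on 0 ≤ x ≤ d, ∫sin²(nπx/d) dx = d/2 and ∫sin(nπx/d)·cos(nπx/d) dx = 0.
State is unnormalized: ∫|φ|² dx = 3.1400, and ∫φ*·(−ħ²/2m · φ'') dx = 4.7682, so ⟨T⟩ = 4.7682 / 3.1400.
⟨T⟩ = 1.5185.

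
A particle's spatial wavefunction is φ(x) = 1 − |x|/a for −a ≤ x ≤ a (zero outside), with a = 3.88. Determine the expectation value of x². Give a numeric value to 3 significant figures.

1.51

⟨x²⟩ = ∫ x²·|φ|² dx / ∫|φ|² dx (integrals over the domain).
φ is even, so ∫ over [−a, a] = 2∫₀ᵃ with φ = 1 − x/a there: ∫₀ᵃ (1 − x/a)² dx = a/3, ∫₀ᵃ x²(1 − x/a)² dx = a³/30, ∫₀ᵃ x⁴(1 − x/a)² dx = a⁵/105.
State is unnormalized: ∫|φ|² dx = 2.5867, and ∫φ*·x²·φ dx = 3.8941, so ⟨x²⟩ = 3.8941 / 2.5867.
⟨x²⟩ = 1.5054.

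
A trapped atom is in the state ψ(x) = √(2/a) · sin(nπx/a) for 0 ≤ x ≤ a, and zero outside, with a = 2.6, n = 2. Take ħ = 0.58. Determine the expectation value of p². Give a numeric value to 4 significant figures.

p² ψ = −ħ² d²ψ/dx²; ⟨p²⟩ = −ħ² ∫ ψ*·ψ'' dx.
d/dx sin(nπx/a) = (nπ/a)·cos(nπx/a) and d²/dx² sin(nπx/a) = −(nπ/a)²·sin(nπx/a); on 0 ≤ x ≤ a, ∫sin²(nπx/a) dx = a/2 and ∫sin(nπx/a)·cos(nπx/a) dx = 0.
⟨p²⟩ = 1.9646.

1.965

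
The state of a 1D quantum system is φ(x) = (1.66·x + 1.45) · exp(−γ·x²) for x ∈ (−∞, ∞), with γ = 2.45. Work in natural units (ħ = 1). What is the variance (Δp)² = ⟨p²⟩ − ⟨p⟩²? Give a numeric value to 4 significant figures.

3.028

Compute ⟨p⟩ and ⟨p²⟩ separately; (Δp)² = ⟨p²⟩ − ⟨p⟩².
Expand each integrand as polynomial × e^(−2γx²) and use ∫x^(2j)·e^(−2γx²) dx = (2j−1)!!/(4γ)^j · √(π/(2γ)), odd powers → 0; here √(π/(2γ)) = 0.80071. Differentiate with the product rule, d/dx e^(−γx²) = −2γx·e^(−γx²).
Normalization: ∫|φ|² dx = 1.9086.
⟨p⟩ = 0.0000 and ⟨p²⟩ = 3.0280.
(Δp)² = 3.0280 − (0.0000)² = 3.0280.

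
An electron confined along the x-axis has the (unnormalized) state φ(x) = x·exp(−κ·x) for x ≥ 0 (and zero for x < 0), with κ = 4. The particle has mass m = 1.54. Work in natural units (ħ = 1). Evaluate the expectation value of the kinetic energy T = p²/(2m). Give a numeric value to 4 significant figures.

5.195

T = −(ħ²/2m) d²/dx², so ⟨T⟩ = −(ħ²/2m) ∫ φ*·φ'' dx / ∫|φ|² dx; with m = 1.54.
Differentiate x·exp(−κ·x) with the product rule; every integrand then reduces to terms xʲ·e^(−2κx) on [0, ∞), with ∫₀^∞ xʲ·e^(−2κx) dx = j!/(2κ)^(j+1).
State is unnormalized: ∫|φ|² dx = 0.0039063, and ∫φ*·(−ħ²/2m · φ'') dx = 0.020292, so ⟨T⟩ = 0.020292 / 0.0039063.
⟨T⟩ = 5.1948.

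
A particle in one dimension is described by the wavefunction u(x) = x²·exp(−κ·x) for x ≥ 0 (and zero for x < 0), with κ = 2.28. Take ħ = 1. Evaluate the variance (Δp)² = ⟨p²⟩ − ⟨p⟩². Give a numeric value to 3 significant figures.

1.73

Compute ⟨p⟩ and ⟨p²⟩ separately; (Δp)² = ⟨p²⟩ − ⟨p⟩².
Differentiate x²·exp(−κ·x) with the product rule; every integrand then reduces to terms xʲ·e^(−2κx) on [0, ∞), with ∫₀^∞ xʲ·e^(−2κx) dx = j!/(2κ)^(j+1).
Normalization: ∫|u|² dx = 0.012173.
⟨p⟩ = 0.0000 and ⟨p²⟩ = 1.7328.
(Δp)² = 1.7328 − (0.0000)² = 1.7328.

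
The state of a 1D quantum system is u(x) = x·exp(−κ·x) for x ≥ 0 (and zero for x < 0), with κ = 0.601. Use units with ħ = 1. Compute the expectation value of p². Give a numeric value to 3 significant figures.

0.361

p² u = −ħ² d²u/dx²; ⟨p²⟩ = −ħ² ∫ u*·u'' dx / ∫|u|² dx.
Differentiate x·exp(−κ·x) with the product rule; every integrand then reduces to terms xʲ·e^(−2κx) on [0, ∞), with ∫₀^∞ xʲ·e^(−2κx) dx = j!/(2κ)^(j+1).
State is unnormalized: ∫|u|² dx = 1.1516, and ∫u*·(−ħ² u'') dx = 0.41597, so ⟨p²⟩ = 0.41597 / 1.1516.
⟨p²⟩ = 0.36120.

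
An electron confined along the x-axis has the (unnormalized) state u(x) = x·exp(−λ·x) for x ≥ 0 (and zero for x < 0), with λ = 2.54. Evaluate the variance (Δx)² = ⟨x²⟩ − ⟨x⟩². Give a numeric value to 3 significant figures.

0.116

Compute ⟨x⟩ and ⟨x²⟩ separately, then (Δx)² = ⟨x²⟩ − ⟨x⟩².
Every integrand reduces to terms xʲ·e^(−2λx) on [0, ∞); use ∫₀^∞ xʲ·e^(−2λx) dx = j!/(2λ)^(j+1).
Normalization: ∫|u|² dx = 0.015256.
⟨x⟩ = 0.59055 and ⟨x²⟩ = 0.46500.
(Δx)² = 0.46500 − (0.59055)² = 0.11625.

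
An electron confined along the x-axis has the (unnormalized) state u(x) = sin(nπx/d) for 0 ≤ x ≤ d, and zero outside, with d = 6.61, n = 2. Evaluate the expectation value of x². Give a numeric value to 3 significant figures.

14.0

⟨x²⟩ = ∫ x²·|u|² dx / ∫|u|² dx (integrals over the domain).
With sin²θ = (1 − cos2θ)/2 on 0 ≤ x ≤ d: ∫sin²(nπx/d) dx = d/2, ∫x·sin²(nπx/d) dx = d²/4, ∫x²·sin²(nπx/d) dx = d³·(1/6 − 1/(4n²π²)); higher powers xᵏ the same way, integrating xᵏ·cos(2nπx/d) by parts.
State is unnormalized: ∫|u|² dx = 3.3050, and ∫u*·x²·u dx = 46.305, so ⟨x²⟩ = 46.305 / 3.3050.
⟨x²⟩ = 14.011.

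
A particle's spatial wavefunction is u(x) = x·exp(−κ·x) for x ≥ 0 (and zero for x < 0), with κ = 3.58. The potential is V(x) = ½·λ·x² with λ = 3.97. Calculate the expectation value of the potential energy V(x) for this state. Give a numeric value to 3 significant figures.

⟨V⟩ = ∫ V(x)·|u|² dx / ∫|u|² dx.
Every integrand reduces to terms xʲ·e^(−2κx) on [0, ∞); use ∫₀^∞ xʲ·e^(−2κx) dx = j!/(2κ)^(j+1).
State is unnormalized: ∫|u|² dx = 0.0054487, and ∫u*·V(x)·u dx = 0.0025317, so ⟨V⟩ = 0.0025317 / 0.0054487.
⟨V⟩ = 0.46464.

0.465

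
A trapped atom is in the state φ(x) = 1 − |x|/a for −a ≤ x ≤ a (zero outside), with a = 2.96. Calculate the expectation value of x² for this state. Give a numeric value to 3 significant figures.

0.876

⟨x²⟩ = ∫ x²·|φ|² dx / ∫|φ|² dx (integrals over the domain).
φ is even, so ∫ over [−a, a] = 2∫₀ᵃ with φ = 1 − x/a there: ∫₀ᵃ (1 − x/a)² dx = a/3, ∫₀ᵃ x²(1 − x/a)² dx = a³/30, ∫₀ᵃ x⁴(1 − x/a)² dx = a⁵/105.
State is unnormalized: ∫|φ|² dx = 1.9733, and ∫φ*·x²·φ dx = 1.7290, so ⟨x²⟩ = 1.7290 / 1.9733.
⟨x²⟩ = 0.87616.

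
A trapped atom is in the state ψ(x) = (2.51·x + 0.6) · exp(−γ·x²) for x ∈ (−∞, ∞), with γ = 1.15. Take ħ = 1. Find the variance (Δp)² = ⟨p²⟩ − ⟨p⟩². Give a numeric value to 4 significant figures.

2.971

Compute ⟨p⟩ and ⟨p²⟩ separately; (Δp)² = ⟨p²⟩ − ⟨p⟩².
Expand each integrand as polynomial × e^(−2γx²) and use ∫x^(2j)·e^(−2γx²) dx = (2j−1)!!/(4γ)^j · √(π/(2γ)), odd powers → 0; here √(π/(2γ)) = 1.1687. Differentiate with the product rule, d/dx e^(−γx²) = −2γx·e^(−γx²).
Normalization: ∫|ψ|² dx = 2.0214.
⟨p⟩ = 0.0000 and ⟨p²⟩ = 2.9713.
(Δp)² = 2.9713 − (0.0000)² = 2.9713.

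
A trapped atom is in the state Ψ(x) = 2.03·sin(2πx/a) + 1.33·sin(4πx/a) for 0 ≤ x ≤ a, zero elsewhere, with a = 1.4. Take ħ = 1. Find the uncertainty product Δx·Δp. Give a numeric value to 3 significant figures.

2.94

Δx = √(⟨x²⟩−⟨x⟩²), Δp = √(⟨p²⟩−⟨p⟩²).
On 0 ≤ x ≤ a (j ≠ l): ∫sin²(jπx/a) dx = a/2, ∫sin(jπx/a)·sin(lπx/a) dx = 0; diagonal moments ∫x·sin²(jπx/a) dx = a²/4, ∫x²·sin²(jπx/a) dx = a³·(1/6 − 1/(4j²π²)); cross terms ∫x·sin(jπx/a)·sin(lπx/a) dx = 0 for j + l even and −4jla²/(π²(j² − l²)²) for j + l odd, ∫x²·sin(jπx/a)·sin(lπx/a) dx = (−1)^(j+l)·4jla³/(π²(j² − l²)²); higher powers the same way via product-to-sum and parts. d²/dx² sin(jπx/a) = −(jπ/a)²·sin(jπx/a); on 0 ≤ x ≤ a, ∫sin²(jπx/a) dx = a/2 and ∫sin(jπx/a)·sin(lπx/a) dx = 0 for j ≠ l, so only diagonal terms survive in ∫|Ψ|² and ∫Ψ·Ψ″; ∫Ψ·Ψ′ dx = [Ψ²/2] between the walls = 0.
Normalization: ∫|Ψ|² dx = 4.1229.
⟨x⟩ = 0.70000, ⟨x²⟩ = 0.71502 ⇒ Δx = 0.47436.
⟨p⟩ = 0.0000, ⟨p²⟩ = 38.290 ⇒ Δp = 6.1879.
Δx·Δp = 2.9353.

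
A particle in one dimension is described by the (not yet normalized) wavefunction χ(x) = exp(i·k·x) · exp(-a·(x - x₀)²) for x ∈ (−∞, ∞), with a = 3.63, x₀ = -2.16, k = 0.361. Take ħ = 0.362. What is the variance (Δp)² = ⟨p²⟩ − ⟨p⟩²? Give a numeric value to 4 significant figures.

Compute ⟨p⟩ and ⟨p²⟩ separately; (Δp)² = ⟨p²⟩ − ⟨p⟩².
Gaussian moments (u = x − x₀): ∫u^(2j)·e^(−2au²) du = (2j−1)!!/(4a)^j · √(π/(2a)), odd powers integrate to 0; here √(π/(2a)) = 0.65782. Derivatives: χ′ = (ik − 2au)·χ, χ″ = ((ik − 2au)² − 2a)·χ; the odd-in-u pieces drop out.
Normalization: ∫|χ|² dx = 0.65782.
⟨p⟩ = 0.13068 and ⟨p²⟩ = 0.49277.
(Δp)² = 0.49277 − (0.13068)² = 0.47569.

0.4757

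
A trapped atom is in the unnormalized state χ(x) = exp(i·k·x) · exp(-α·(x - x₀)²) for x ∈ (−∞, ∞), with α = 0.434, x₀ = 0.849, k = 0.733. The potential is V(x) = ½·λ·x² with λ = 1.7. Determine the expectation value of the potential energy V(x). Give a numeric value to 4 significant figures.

⟨V⟩ = ∫ V(x)·|χ|² dx / ∫|χ|² dx.
Gaussian moments (u = x − x₀): ∫u^(2j)·e^(−2αu²) du = (2j−1)!!/(4α)^j · √(π/(2α)), odd powers integrate to 0; here √(π/(2α)) = 1.9025.
State is unnormalized: ∫|χ|² dx = 1.9025, and ∫χ*·V(x)·χ dx = 2.0971, so ⟨V⟩ = 2.0971 / 1.9025.
⟨V⟩ = 1.1023.

1.102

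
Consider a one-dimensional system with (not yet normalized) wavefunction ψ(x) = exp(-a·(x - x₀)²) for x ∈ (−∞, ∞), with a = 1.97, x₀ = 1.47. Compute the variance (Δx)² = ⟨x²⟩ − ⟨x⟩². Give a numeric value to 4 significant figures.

0.1269

Compute ⟨x⟩ and ⟨x²⟩ separately, then (Δx)² = ⟨x²⟩ − ⟨x⟩².
Gaussian moments (u = x − x₀): ∫u^(2j)·e^(−2au²) du = (2j−1)!!/(4a)^j · √(π/(2a)), odd powers integrate to 0; here √(π/(2a)) = 0.89295.
Normalization: ∫|ψ|² dx = 0.89295.
⟨x⟩ = 1.4700 and ⟨x²⟩ = 2.2878.
(Δx)² = 2.2878 − (1.4700)² = 0.12690.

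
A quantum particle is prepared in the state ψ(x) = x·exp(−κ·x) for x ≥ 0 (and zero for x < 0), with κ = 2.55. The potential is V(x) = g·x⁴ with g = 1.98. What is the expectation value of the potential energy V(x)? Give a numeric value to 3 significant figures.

⟨V⟩ = ∫ V(x)·|ψ|² dx / ∫|ψ|² dx.
Every integrand reduces to terms xʲ·e^(−2κx) on [0, ∞); use ∫₀^∞ xʲ·e^(−2κx) dx = j!/(2κ)^(j+1).
State is unnormalized: ∫|ψ|² dx = 0.015077, and ∫ψ*·V(x)·ψ dx = 0.015886, so ⟨V⟩ = 0.015886 / 0.015077.
⟨V⟩ = 1.0536.

1.05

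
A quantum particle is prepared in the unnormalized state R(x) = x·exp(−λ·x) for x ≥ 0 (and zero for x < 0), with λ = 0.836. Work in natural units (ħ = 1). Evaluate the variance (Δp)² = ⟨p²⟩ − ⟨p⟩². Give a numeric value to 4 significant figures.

0.6989

Compute ⟨p⟩ and ⟨p²⟩ separately; (Δp)² = ⟨p²⟩ − ⟨p⟩².
Differentiate x·exp(−λ·x) with the product rule; every integrand then reduces to terms xʲ·e^(−2λx) on [0, ∞), with ∫₀^∞ xʲ·e^(−2λx) dx = j!/(2λ)^(j+1).
Normalization: ∫|R|² dx = 0.42788.
⟨p⟩ = 0.0000 and ⟨p²⟩ = 0.69890.
(Δp)² = 0.69890 − (0.0000)² = 0.69890.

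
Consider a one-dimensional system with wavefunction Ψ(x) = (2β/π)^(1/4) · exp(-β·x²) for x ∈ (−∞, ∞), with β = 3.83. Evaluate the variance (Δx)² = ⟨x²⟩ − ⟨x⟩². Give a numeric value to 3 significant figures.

Compute ⟨x⟩ and ⟨x²⟩ separately, then (Δx)² = ⟨x²⟩ − ⟨x⟩².
Gaussian moments: ∫x^(2j)·e^(−2βx²) dx = (2j−1)!!/(4β)^j · √(π/(2β)), odd powers integrate to 0; here √(π/(2β)) = 0.64041.
⟨x⟩ = 0.0000 and ⟨x²⟩ = 0.065274.
(Δx)² = 0.065274 − (0.0000)² = 0.065274.

0.0653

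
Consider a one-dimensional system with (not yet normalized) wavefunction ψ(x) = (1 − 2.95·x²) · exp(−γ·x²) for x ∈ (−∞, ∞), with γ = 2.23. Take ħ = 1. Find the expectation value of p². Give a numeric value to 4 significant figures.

8.118

p² ψ = −ħ² d²ψ/dx²; ⟨p²⟩ = −ħ² ∫ ψ*·ψ'' dx / ∫|ψ|² dx.
Expand each integrand as polynomial × e^(−2γx²) and use ∫x^(2j)·e^(−2γx²) dx = (2j−1)!!/(4γ)^j · √(π/(2γ)), odd powers → 0; here √(π/(2γ)) = 0.83928. Differentiate with the product rule, d/dx e^(−γx²) = −2γx·e^(−γx²).
State is unnormalized: ∫|ψ|² dx = 0.55954, and ∫ψ*·(−ħ² ψ'') dx = 4.5425, so ⟨p²⟩ = 4.5425 / 0.55954.
⟨p²⟩ = 8.1182.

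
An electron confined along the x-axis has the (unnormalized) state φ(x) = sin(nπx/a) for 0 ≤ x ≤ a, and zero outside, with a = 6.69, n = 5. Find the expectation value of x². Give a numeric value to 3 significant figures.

14.8

⟨x²⟩ = ∫ x²·|φ|² dx / ∫|φ|² dx (integrals over the domain).
With sin²θ = (1 − cos2θ)/2 on 0 ≤ x ≤ a: ∫sin²(nπx/a) dx = a/2, ∫x·sin²(nπx/a) dx = a²/4, ∫x²·sin²(nπx/a) dx = a³·(1/6 − 1/(4n²π²)); higher powers xᵏ the same way, integrating xᵏ·cos(2nπx/a) by parts.
State is unnormalized: ∫|φ|² dx = 3.3450, and ∫φ*·x²·φ dx = 49.600, so ⟨x²⟩ = 49.600 / 3.3450.
⟨x²⟩ = 14.828.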